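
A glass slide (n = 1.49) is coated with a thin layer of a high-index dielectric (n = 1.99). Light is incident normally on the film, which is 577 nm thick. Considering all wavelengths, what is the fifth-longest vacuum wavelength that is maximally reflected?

At the upper boundary (n = 1.0 to n = 1.99) the reflected ray undergoes a half-wave phase shift.
At the lower boundary (n = 1.99 to n = 1.49) the reflected ray undergoes no phase shift.
Exactly one π shift → a net half-wave offset.
For strong reflection here: 2 n t = (m + ½) λ.
λ = 2 n t / (m + ½). The fifth-longest wavelength is m = 4: λ = 2 × 1.99 × 577 / 4.50 = 510 nm.

510 nm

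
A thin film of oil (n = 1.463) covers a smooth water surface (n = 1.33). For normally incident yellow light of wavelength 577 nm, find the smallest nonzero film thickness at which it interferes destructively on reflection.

Ray reflecting at the top interface goes from n = 1.0 toward n = 1.463: a half-wave phase shift.
Ray reflecting at the bottom interface goes from n = 1.463 toward n = 1.33: no phase shift.
Exactly one π shift → a net half-wave offset.
For weak reflection here: 2 n t = m λ.
Minimum nonzero at m = 1: t = λ / (2 n) = 577 / (2 × 1.463) = 197 nm.

197 nm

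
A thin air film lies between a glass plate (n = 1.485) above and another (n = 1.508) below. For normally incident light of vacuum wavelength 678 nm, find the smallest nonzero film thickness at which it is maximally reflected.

170 nm

Ray reflecting at the top interface goes from n = 1.485 toward n = 1.0: no phase shift.
At the lower boundary (n = 1.0 to n = 1.508) the reflected ray undergoes a half-wave phase shift.
Net: one phase inversion between the two reflected rays.
So the condition for constructive reflection is 2 n t = (m + ½) λ.
Minimum at m = 0: t = λ / (4 n) = 678 / (4 × 1.0) = 170 nm.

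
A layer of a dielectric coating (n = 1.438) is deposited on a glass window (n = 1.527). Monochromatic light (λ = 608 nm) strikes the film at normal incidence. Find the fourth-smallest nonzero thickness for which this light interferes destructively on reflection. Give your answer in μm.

Ray reflecting at the top interface goes from n = 1.0 toward n = 1.438: a half-wave phase shift.
Ray reflecting at the bottom interface goes from n = 1.438 toward n = 1.527: a half-wave phase shift.
Net: no relative phase inversion (both shifts match).
With no net inversion, destructive interference in reflection requires 2 n t = (m + ½) λ.
The fourth-smallest nonzero thickness corresponds to m = 3: t = (m + ½) λ / (2 n) = 3.50 × 608 / (2 × 1.438) = 740 nm.

0.740 μm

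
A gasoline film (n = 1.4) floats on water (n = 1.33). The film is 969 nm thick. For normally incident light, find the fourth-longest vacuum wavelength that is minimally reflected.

At the upper boundary (n = 1.0 to n = 1.4) the reflected ray undergoes a half-wave phase shift.
At the lower boundary (n = 1.4 to n = 1.33) the reflected ray undergoes no phase shift.
Exactly one π shift → a net half-wave offset.
For dark reflection here: 2 n t = m λ.
λ = 2 n t / m. The fourth-longest wavelength is m = 4: λ = 2 × 1.4 × 969 / 4.00 = 678 nm.

678 nm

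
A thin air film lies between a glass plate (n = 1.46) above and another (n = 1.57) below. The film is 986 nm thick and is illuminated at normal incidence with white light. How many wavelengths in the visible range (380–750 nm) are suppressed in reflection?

3

At the upper boundary (n = 1.46 to n = 1.0) the reflected ray undergoes no phase shift.
Ray reflecting at the bottom interface goes from n = 1.0 toward n = 1.57: a half-wave phase shift.
Exactly one π shift → a net half-wave offset.
With one net inversion, destructive interference in reflection requires 2 n t = m λ.
λ = 2 n t / m = 1972 / m nm.
m=2: 986 nm (IR); m=3: 657 nm (visible); m=4: 493 nm (visible); m=5: 394 nm (visible); m=6: 329 nm (UV).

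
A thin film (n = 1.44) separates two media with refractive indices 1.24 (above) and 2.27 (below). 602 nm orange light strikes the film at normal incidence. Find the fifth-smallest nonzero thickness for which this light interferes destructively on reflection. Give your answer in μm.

Ray reflecting at the top interface goes from n = 1.24 toward n = 1.44: a half-wave phase shift.
At the lower boundary (n = 1.44 to n = 2.27) the reflected ray undergoes a half-wave phase shift.
Net: no relative phase inversion (both shifts match).
For weak reflection here: 2 n t = (m + ½) λ.
The fifth-smallest nonzero thickness corresponds to m = 4: t = (m + ½) λ / (2 n) = 4.50 × 602 / (2 × 1.44) = 941 nm.

0.941 μm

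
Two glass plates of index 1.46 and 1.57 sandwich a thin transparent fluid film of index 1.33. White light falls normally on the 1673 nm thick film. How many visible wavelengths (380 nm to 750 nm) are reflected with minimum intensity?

At the upper boundary (n = 1.46 to n = 1.33) the reflected ray undergoes no phase shift.
Bottom surface (1.33 → 1.57): reflection off a higher-index medium gives a half-wave phase shift.
Net: one phase inversion between the two reflected rays.
For dark reflection here: 2 n t = m λ.
λ = 2 n t / m = 4450 / m nm.
m=5: 890 nm (IR); m=6: 742 nm (visible); m=7: 636 nm (visible); m=8: 556 nm (visible); m=9: 494 nm (visible); m=10: 445 nm (visible); m=11: 405 nm (visible); m=12: 371 nm (UV).

6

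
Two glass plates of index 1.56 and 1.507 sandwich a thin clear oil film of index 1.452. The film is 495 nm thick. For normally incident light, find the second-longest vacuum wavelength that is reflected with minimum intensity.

At the upper boundary (n = 1.56 to n = 1.452) the reflected ray undergoes no phase shift.
Ray reflecting at the bottom interface goes from n = 1.452 toward n = 1.507: a half-wave phase shift.
Exactly one π shift → a net half-wave offset.
So the condition for destructive reflection is 2 n t = m λ.
λ = 2 n t / m. The second-longest wavelength is m = 2: λ = 2 × 1.452 × 495 / 2.00 = 719 nm.

719 nm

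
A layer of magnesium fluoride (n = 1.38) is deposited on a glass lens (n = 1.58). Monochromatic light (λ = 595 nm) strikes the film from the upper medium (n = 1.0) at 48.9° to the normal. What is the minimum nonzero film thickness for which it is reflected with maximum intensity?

257 nm

Ray reflecting at the top interface goes from n = 1.0 toward n = 1.38: a half-wave phase shift.
Bottom surface (1.38 → 1.58): reflection off a higher-index medium gives a half-wave phase shift.
Zero or two π shifts → no net half-wave offset.
For strong reflection here: 2 n t cos θ_r = m λ.
Snell's law: 1.0 sin 48.9° = 1.38 sin θ_r → sin θ_r = 0.546, cos θ_r = 0.838.
Minimum nonzero at m = 1: t = λ / (2 n cos θ_r) = 595 / (2 × 1.38 × 0.838) = 257 nm.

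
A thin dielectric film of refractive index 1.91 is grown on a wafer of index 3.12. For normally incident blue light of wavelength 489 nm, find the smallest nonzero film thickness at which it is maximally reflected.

Top surface (1.0 → 1.91): reflection off a higher-index medium gives a half-wave phase shift.
At the lower boundary (n = 1.91 to n = 3.12) the reflected ray undergoes a half-wave phase shift.
Zero or two π shifts → no net half-wave offset.
For strong reflection here: 2 n t = m λ.
Minimum nonzero at m = 1: t = λ / (2 n) = 489 / (2 × 1.91) = 128 nm.

128 nm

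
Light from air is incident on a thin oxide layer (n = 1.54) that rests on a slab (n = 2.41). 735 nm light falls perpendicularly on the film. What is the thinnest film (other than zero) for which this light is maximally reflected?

239 nm

Ray reflecting at the top interface goes from n = 1.0 toward n = 1.54: a half-wave phase shift.
Ray reflecting at the bottom interface goes from n = 1.54 toward n = 2.41: a half-wave phase shift.
Net: no relative phase inversion (both shifts match).
With no net inversion, constructive interference in reflection requires 2 n t = m λ.
Minimum nonzero at m = 1: t = λ / (2 n) = 735 / (2 × 1.54) = 239 nm.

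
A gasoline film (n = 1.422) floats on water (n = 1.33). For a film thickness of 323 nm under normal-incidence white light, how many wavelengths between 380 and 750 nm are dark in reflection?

At the upper boundary (n = 1.0 to n = 1.422) the reflected ray undergoes a half-wave phase shift.
At the lower boundary (n = 1.422 to n = 1.33) the reflected ray undergoes no phase shift.
Exactly one π shift → a net half-wave offset.
For dark reflection here: 2 n t = m λ.
λ = 2 n t / m = 919 / m nm.
m=1: 919 nm (IR); m=2: 459 nm (visible); m=3: 306 nm (UV).

1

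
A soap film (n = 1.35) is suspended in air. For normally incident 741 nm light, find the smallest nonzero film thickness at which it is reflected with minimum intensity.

Ray reflecting at the top interface goes from n = 1.0 toward n = 1.35: a half-wave phase shift.
Ray reflecting at the bottom interface goes from n = 1.35 toward n = 1.0: no phase shift.
Net: one phase inversion between the two reflected rays.
So the condition for destructive reflection is 2 n t = m λ.
Minimum nonzero at m = 1: t = λ / (2 n) = 741 / (2 × 1.35) = 274 nm.

274 nm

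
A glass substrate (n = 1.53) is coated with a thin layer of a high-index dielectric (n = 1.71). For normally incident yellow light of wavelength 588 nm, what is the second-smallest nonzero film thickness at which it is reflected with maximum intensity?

258 nm

At the upper boundary (n = 1.0 to n = 1.71) the reflected ray undergoes a half-wave phase shift.
At the lower boundary (n = 1.71 to n = 1.53) the reflected ray undergoes no phase shift.
Net: one phase inversion between the two reflected rays.
With one net inversion, constructive interference in reflection requires 2 n t = (m + ½) λ.
The second-smallest nonzero thickness corresponds to m = 1: t = (m + ½) λ / (2 n) = 1.50 × 588 / (2 × 1.71) = 258 nm.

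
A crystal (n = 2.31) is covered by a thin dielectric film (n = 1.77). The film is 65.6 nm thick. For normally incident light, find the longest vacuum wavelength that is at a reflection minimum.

464 nm

Top surface (1.0 → 1.77): reflection off a higher-index medium gives a half-wave phase shift.
Ray reflecting at the bottom interface goes from n = 1.77 toward n = 2.31: a half-wave phase shift.
The two reflections carry the same phase change, so no net offset.
For weak reflection here: 2 n t = (m + ½) λ.
λ = 2 n t / (m + ½). The longest wavelength is m = 0: λ = 2 × 1.77 × 65.6 / 0.500 = 464 nm.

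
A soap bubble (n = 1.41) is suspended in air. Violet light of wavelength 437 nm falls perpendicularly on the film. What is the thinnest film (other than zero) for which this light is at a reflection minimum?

155 nm

At the upper boundary (n = 1.0 to n = 1.41) the reflected ray undergoes a half-wave phase shift.
Ray reflecting at the bottom interface goes from n = 1.41 toward n = 1.0: no phase shift.
Exactly one π shift → a net half-wave offset.
With one net inversion, destructive interference in reflection requires 2 n t = m λ.
Minimum nonzero at m = 1: t = λ / (2 n) = 437 / (2 × 1.41) = 155 nm.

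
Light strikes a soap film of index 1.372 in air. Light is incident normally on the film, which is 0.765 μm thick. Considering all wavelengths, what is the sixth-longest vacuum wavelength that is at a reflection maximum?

Ray reflecting at the top interface goes from n = 1.0 toward n = 1.372: a half-wave phase shift.
Bottom surface (1.372 → 1.0): reflection off a lower-index medium gives no phase shift.
The two reflections differ by half a wavelength.
With one net inversion, constructive interference in reflection requires 2 n t = (m + ½) λ.
λ = 2 n t / (m + ½). The sixth-longest wavelength is m = 5: λ = 2 × 1.372 × 765 / 5.50 = 382 nm.

382 nm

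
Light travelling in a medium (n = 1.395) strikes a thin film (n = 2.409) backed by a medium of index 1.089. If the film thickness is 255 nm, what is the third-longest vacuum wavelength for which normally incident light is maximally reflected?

491 nm

Top surface (1.395 → 2.409): reflection off a higher-index medium gives a half-wave phase shift.
At the lower boundary (n = 2.409 to n = 1.089) the reflected ray undergoes no phase shift.
The two reflections differ by half a wavelength.
For maximum reflection here: 2 n t = (m + ½) λ.
λ = 2 n t / (m + ½). The third-longest wavelength is m = 2: λ = 2 × 2.409 × 255 / 2.50 = 491 nm.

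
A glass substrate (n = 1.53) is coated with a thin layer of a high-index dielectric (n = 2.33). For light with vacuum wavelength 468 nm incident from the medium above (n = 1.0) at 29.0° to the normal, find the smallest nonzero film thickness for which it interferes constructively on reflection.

51.3 nm

At the upper boundary (n = 1.0 to n = 2.33) the reflected ray undergoes a half-wave phase shift.
At the lower boundary (n = 2.33 to n = 1.53) the reflected ray undergoes no phase shift.
The two reflections differ by half a wavelength.
So the condition for constructive reflection is 2 n t cos θ_r = (m + ½) λ.
Snell's law: 1.0 sin 29.0° = 2.33 sin θ_r → sin θ_r = 0.208, cos θ_r = 0.978.
Minimum at m = 0: t = λ / (4 n cos θ_r) = 468 / (4 × 2.33 × 0.978) = 51.3 nm.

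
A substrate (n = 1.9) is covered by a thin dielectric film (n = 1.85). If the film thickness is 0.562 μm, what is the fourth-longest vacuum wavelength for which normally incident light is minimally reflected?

Top surface (1.0 → 1.85): reflection off a higher-index medium gives a half-wave phase shift.
Ray reflecting at the bottom interface goes from n = 1.85 toward n = 1.9: a half-wave phase shift.
The two reflections carry the same phase change, so no net offset.
With no net inversion, destructive interference in reflection requires 2 n t = (m + ½) λ.
λ = 2 n t / (m + ½). The fourth-longest wavelength is m = 3: λ = 2 × 1.85 × 562 / 3.50 = 594 nm.

594 nm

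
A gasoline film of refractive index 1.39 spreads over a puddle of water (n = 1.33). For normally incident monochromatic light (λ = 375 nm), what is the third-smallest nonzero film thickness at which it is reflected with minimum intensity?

Top surface (1.0 → 1.39): reflection off a higher-index medium gives a half-wave phase shift.
Ray reflecting at the bottom interface goes from n = 1.39 toward n = 1.33: no phase shift.
The two reflections differ by half a wavelength.
With one net inversion, destructive interference in reflection requires 2 n t = m λ.
The third-smallest nonzero thickness corresponds to m = 3: t = m λ / (2 n) = 3.00 × 375 / (2 × 1.39) = 405 nm.

405 nm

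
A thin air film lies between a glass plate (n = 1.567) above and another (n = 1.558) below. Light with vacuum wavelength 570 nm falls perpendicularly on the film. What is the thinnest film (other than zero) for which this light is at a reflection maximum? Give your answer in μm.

Top surface (1.567 → 1.0): reflection off a lower-index medium gives no phase shift.
Ray reflecting at the bottom interface goes from n = 1.0 toward n = 1.558: a half-wave phase shift.
Net: one phase inversion between the two reflected rays.
So the condition for constructive reflection is 2 n t = (m + ½) λ.
Minimum at m = 0: t = λ / (4 n) = 570 / (4 × 1.0) = 143 nm.

0.143 μm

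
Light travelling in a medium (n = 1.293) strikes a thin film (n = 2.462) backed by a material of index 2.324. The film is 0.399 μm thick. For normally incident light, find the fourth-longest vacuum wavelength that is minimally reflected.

491 nm

Ray reflecting at the top interface goes from n = 1.293 toward n = 2.462: a half-wave phase shift.
At the lower boundary (n = 2.462 to n = 2.324) the reflected ray undergoes no phase shift.
The two reflections differ by half a wavelength.
So the condition for destructive reflection is 2 n t = m λ.
λ = 2 n t / m. The fourth-longest wavelength is m = 4: λ = 2 × 2.462 × 399 / 4.00 = 491 nm.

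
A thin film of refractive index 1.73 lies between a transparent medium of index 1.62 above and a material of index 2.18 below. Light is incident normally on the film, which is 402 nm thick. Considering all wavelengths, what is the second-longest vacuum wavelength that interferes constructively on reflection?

695 nm

Top surface (1.62 → 1.73): reflection off a higher-index medium gives a half-wave phase shift.
At the lower boundary (n = 1.73 to n = 2.18) the reflected ray undergoes a half-wave phase shift.
Net: no relative phase inversion (both shifts match).
So the condition for constructive reflection is 2 n t = m λ.
λ = 2 n t / m. The second-longest wavelength is m = 2: λ = 2 × 1.73 × 402 / 2.00 = 695 nm.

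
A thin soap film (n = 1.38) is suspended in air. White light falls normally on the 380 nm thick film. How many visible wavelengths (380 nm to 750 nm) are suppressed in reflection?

1

At the upper boundary (n = 1.0 to n = 1.38) the reflected ray undergoes a half-wave phase shift.
Bottom surface (1.38 → 1.0): reflection off a lower-index medium gives no phase shift.
The two reflections differ by half a wavelength.
So the condition for destructive reflection is 2 n t = m λ.
λ = 2 n t / m = 1049 / m nm.
m=1: 1049 nm (IR); m=2: 524 nm (visible); m=3: 350 nm (UV).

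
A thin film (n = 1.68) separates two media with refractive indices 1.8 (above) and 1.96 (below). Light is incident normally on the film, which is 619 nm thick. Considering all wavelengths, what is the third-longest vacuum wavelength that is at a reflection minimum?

Top surface (1.8 → 1.68): reflection off a lower-index medium gives no phase shift.
Bottom surface (1.68 → 1.96): reflection off a higher-index medium gives a half-wave phase shift.
Net: one phase inversion between the two reflected rays.
So the condition for destructive reflection is 2 n t = m λ.
λ = 2 n t / m. The third-longest wavelength is m = 3: λ = 2 × 1.68 × 619 / 3.00 = 693 nm.

693 nm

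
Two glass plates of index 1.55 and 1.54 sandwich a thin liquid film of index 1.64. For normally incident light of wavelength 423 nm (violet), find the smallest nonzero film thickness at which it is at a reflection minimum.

Ray reflecting at the top interface goes from n = 1.55 toward n = 1.64: a half-wave phase shift.
At the lower boundary (n = 1.64 to n = 1.54) the reflected ray undergoes no phase shift.
Exactly one π shift → a net half-wave offset.
For dark reflection here: 2 n t = m λ.
Minimum nonzero at m = 1: t = λ / (2 n) = 423 / (2 × 1.64) = 129 nm.

129 nm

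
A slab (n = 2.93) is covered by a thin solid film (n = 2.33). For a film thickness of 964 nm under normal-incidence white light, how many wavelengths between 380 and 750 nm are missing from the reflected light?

6

Ray reflecting at the top interface goes from n = 1.0 toward n = 2.33: a half-wave phase shift.
At the lower boundary (n = 2.33 to n = 2.93) the reflected ray undergoes a half-wave phase shift.
Net: no relative phase inversion (both shifts match).
With no net inversion, destructive interference in reflection requires 2 n t = (m + ½) λ.
λ = 2 n t / (m + ½) = 4492 / (m + ½) nm.
m=5: 817 nm (IR); m=6: 691 nm (visible); m=7: 599 nm (visible); m=8: 528 nm (visible); m=9: 473 nm (visible); m=10: 428 nm (visible); m=11: 391 nm (visible); m=12: 359 nm (UV).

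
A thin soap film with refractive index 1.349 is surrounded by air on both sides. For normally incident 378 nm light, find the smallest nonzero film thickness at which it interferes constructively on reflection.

70.1 nm

Top surface (1.0 → 1.349): reflection off a higher-index medium gives a half-wave phase shift.
Bottom surface (1.349 → 1.0): reflection off a lower-index medium gives no phase shift.
Net: one phase inversion between the two reflected rays.
With one net inversion, constructive interference in reflection requires 2 n t = (m + ½) λ.
Minimum at m = 0: t = λ / (4 n) = 378 / (4 × 1.349) = 70.1 nm.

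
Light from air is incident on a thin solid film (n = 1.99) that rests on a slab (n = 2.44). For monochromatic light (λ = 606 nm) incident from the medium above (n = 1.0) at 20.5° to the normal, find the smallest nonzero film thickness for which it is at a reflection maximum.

155 nm

At the upper boundary (n = 1.0 to n = 1.99) the reflected ray undergoes a half-wave phase shift.
Bottom surface (1.99 → 2.44): reflection off a higher-index medium gives a half-wave phase shift.
The two reflections carry the same phase change, so no net offset.
With no net inversion, constructive interference in reflection requires 2 n t cos θ_r = m λ.
Snell's law: 1.0 sin 20.5° = 1.99 sin θ_r → sin θ_r = 0.176, cos θ_r = 0.984.
Minimum nonzero at m = 1: t = λ / (2 n cos θ_r) = 606 / (2 × 1.99 × 0.984) = 155 nm.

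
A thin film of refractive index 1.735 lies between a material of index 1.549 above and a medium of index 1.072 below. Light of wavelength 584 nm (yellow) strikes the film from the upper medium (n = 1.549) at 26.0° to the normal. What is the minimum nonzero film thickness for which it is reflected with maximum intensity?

91.4 nm

Ray reflecting at the top interface goes from n = 1.549 toward n = 1.735: a half-wave phase shift.
At the lower boundary (n = 1.735 to n = 1.072) the reflected ray undergoes no phase shift.
Net: one phase inversion between the two reflected rays.
So the condition for constructive reflection is 2 n t cos θ_r = (m + ½) λ.
Snell's law: 1.549 sin 26.0° = 1.735 sin θ_r → sin θ_r = 0.391, cos θ_r = 0.920.
Minimum at m = 0: t = λ / (4 n cos θ_r) = 584 / (4 × 1.735 × 0.920) = 91.4 nm.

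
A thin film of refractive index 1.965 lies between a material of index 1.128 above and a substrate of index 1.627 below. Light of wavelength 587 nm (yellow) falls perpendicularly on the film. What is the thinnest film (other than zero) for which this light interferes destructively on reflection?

Top surface (1.128 → 1.965): reflection off a higher-index medium gives a half-wave phase shift.
At the lower boundary (n = 1.965 to n = 1.627) the reflected ray undergoes no phase shift.
Net: one phase inversion between the two reflected rays.
So the condition for destructive reflection is 2 n t = m λ.
Minimum nonzero at m = 1: t = λ / (2 n) = 587 / (2 × 1.965) = 149 nm.

149 nm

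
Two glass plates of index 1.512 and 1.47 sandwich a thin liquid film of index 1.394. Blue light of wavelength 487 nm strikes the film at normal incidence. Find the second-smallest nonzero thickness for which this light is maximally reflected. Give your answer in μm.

At the upper boundary (n = 1.512 to n = 1.394) the reflected ray undergoes no phase shift.
Ray reflecting at the bottom interface goes from n = 1.394 toward n = 1.47: a half-wave phase shift.
Exactly one π shift → a net half-wave offset.
So the condition for constructive reflection is 2 n t = (m + ½) λ.
The second-smallest nonzero thickness corresponds to m = 1: t = (m + ½) λ / (2 n) = 1.50 × 487 / (2 × 1.394) = 262 nm.

0.262 μm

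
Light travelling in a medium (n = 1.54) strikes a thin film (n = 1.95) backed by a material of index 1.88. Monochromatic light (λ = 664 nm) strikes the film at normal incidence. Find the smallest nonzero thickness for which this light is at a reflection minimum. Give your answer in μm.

0.170 μm

Ray reflecting at the top interface goes from n = 1.54 toward n = 1.95: a half-wave phase shift.
At the lower boundary (n = 1.95 to n = 1.88) the reflected ray undergoes no phase shift.
Exactly one π shift → a net half-wave offset.
With one net inversion, destructive interference in reflection requires 2 n t = m λ.
The smallest nonzero thickness corresponds to m = 1: t = m λ / (2 n) = 1.00 × 664 / (2 × 1.95) = 170 nm.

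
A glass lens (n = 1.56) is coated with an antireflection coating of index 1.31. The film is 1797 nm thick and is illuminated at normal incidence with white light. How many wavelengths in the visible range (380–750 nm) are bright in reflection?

At the upper boundary (n = 1.0 to n = 1.31) the reflected ray undergoes a half-wave phase shift.
Ray reflecting at the bottom interface goes from n = 1.31 toward n = 1.56: a half-wave phase shift.
The two reflections carry the same phase change, so no net offset.
For bright reflection here: 2 n t = m λ.
λ = 2 n t / m = 4708 / m nm.
m=6: 785 nm (IR); m=7: 673 nm (visible); m=8: 589 nm (visible); m=9: 523 nm (visible); m=10: 471 nm (visible); m=11: 428 nm (visible); m=12: 392 nm (visible); m=13: 362 nm (UV).

6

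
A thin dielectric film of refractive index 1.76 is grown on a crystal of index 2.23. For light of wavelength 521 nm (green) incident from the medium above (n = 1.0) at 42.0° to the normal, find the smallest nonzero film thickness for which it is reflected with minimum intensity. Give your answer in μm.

0.0800 μm

Ray reflecting at the top interface goes from n = 1.0 toward n = 1.76: a half-wave phase shift.
Ray reflecting at the bottom interface goes from n = 1.76 toward n = 2.23: a half-wave phase shift.
Net: no relative phase inversion (both shifts match).
With no net inversion, destructive interference in reflection requires 2 n t cos θ_r = (m + ½) λ.
Snell's law: 1.0 sin 42.0° = 1.76 sin θ_r → sin θ_r = 0.380, cos θ_r = 0.925.
Minimum at m = 0: t = λ / (4 n cos θ_r) = 521 / (4 × 1.76 × 0.925) = 80.0 nm.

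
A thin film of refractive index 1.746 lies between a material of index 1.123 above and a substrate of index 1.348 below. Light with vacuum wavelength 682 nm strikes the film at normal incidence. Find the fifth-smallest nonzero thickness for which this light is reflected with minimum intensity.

Ray reflecting at the top interface goes from n = 1.123 toward n = 1.746: a half-wave phase shift.
Ray reflecting at the bottom interface goes from n = 1.746 toward n = 1.348: no phase shift.
Exactly one π shift → a net half-wave offset.
For dark reflection here: 2 n t = m λ.
The fifth-smallest nonzero thickness corresponds to m = 5: t = m λ / (2 n) = 5.00 × 682 / (2 × 1.746) = 977 nm.

977 nm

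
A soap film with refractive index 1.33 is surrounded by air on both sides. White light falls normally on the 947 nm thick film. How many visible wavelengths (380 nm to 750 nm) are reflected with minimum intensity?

3

Top surface (1.0 → 1.33): reflection off a higher-index medium gives a half-wave phase shift.
At the lower boundary (n = 1.33 to n = 1.0) the reflected ray undergoes no phase shift.
Net: one phase inversion between the two reflected rays.
With one net inversion, destructive interference in reflection requires 2 n t = m λ.
λ = 2 n t / m = 2519 / m nm.
m=3: 840 nm (IR); m=4: 630 nm (visible); m=5: 504 nm (visible); m=6: 420 nm (visible); m=7: 360 nm (UV).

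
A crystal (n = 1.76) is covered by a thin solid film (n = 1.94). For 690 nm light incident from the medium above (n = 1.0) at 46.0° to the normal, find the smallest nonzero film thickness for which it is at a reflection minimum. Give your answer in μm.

0.191 μm

At the upper boundary (n = 1.0 to n = 1.94) the reflected ray undergoes a half-wave phase shift.
At the lower boundary (n = 1.94 to n = 1.76) the reflected ray undergoes no phase shift.
Exactly one π shift → a net half-wave offset.
For minimum reflection here: 2 n t cos θ_r = m λ.
Snell's law: 1.0 sin 46.0° = 1.94 sin θ_r → sin θ_r = 0.371, cos θ_r = 0.929.
Minimum nonzero at m = 1: t = λ / (2 n cos θ_r) = 690 / (2 × 1.94 × 0.929) = 191 nm.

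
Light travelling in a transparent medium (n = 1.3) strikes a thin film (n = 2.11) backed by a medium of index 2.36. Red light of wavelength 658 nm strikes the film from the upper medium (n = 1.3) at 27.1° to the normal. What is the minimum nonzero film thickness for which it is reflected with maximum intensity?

Top surface (1.3 → 2.11): reflection off a higher-index medium gives a half-wave phase shift.
Ray reflecting at the bottom interface goes from n = 2.11 toward n = 2.36: a half-wave phase shift.
The two reflections carry the same phase change, so no net offset.
For maximum reflection here: 2 n t cos θ_r = m λ.
Snell's law: 1.3 sin 27.1° = 2.11 sin θ_r → sin θ_r = 0.281, cos θ_r = 0.960.
Minimum nonzero at m = 1: t = λ / (2 n cos θ_r) = 658 / (2 × 2.11 × 0.960) = 162 nm.

162 nm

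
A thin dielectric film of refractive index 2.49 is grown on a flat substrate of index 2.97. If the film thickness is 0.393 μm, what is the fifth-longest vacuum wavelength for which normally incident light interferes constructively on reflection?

At the upper boundary (n = 1.0 to n = 2.49) the reflected ray undergoes a half-wave phase shift.
Bottom surface (2.49 → 2.97): reflection off a higher-index medium gives a half-wave phase shift.
Net: no relative phase inversion (both shifts match).
With no net inversion, constructive interference in reflection requires 2 n t = m λ.
λ = 2 n t / m. The fifth-longest wavelength is m = 5: λ = 2 × 2.49 × 393 / 5.00 = 391 nm.

391 nm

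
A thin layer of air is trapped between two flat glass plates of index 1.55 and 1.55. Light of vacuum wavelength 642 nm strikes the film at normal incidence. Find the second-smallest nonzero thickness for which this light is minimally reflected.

At the upper boundary (n = 1.55 to n = 1.0) the reflected ray undergoes no phase shift.
Ray reflecting at the bottom interface goes from n = 1.0 toward n = 1.55: a half-wave phase shift.
Net: one phase inversion between the two reflected rays.
For dark reflection here: 2 n t = m λ.
The second-smallest nonzero thickness corresponds to m = 2: t = m λ / (2 n) = 2.00 × 642 / (2 × 1.0) = 642 nm.

642 nm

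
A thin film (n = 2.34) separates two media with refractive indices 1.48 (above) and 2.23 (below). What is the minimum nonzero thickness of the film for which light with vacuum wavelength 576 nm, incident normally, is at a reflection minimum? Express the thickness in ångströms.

1231 Å

Top surface (1.48 → 2.34): reflection off a higher-index medium gives a half-wave phase shift.
Ray reflecting at the bottom interface goes from n = 2.34 toward n = 2.23: no phase shift.
The two reflections differ by half a wavelength.
For weak reflection here: 2 n t = m λ.
Minimum nonzero at m = 1: t = λ / (2 n) = 576 / (2 × 2.34) = 123 nm.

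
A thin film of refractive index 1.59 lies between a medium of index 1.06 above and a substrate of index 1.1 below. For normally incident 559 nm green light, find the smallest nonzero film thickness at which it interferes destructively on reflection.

Top surface (1.06 → 1.59): reflection off a higher-index medium gives a half-wave phase shift.
Bottom surface (1.59 → 1.1): reflection off a lower-index medium gives no phase shift.
The two reflections differ by half a wavelength.
With one net inversion, destructive interference in reflection requires 2 n t = m λ.
Minimum nonzero at m = 1: t = λ / (2 n) = 559 / (2 × 1.59) = 176 nm.

176 nm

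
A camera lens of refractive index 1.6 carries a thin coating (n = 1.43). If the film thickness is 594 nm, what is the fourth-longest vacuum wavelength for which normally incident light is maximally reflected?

425 nm

At the upper boundary (n = 1.0 to n = 1.43) the reflected ray undergoes a half-wave phase shift.
Ray reflecting at the bottom interface goes from n = 1.43 toward n = 1.6: a half-wave phase shift.
Net: no relative phase inversion (both shifts match).
For bright reflection here: 2 n t = m λ.
λ = 2 n t / m. The fourth-longest wavelength is m = 4: λ = 2 × 1.43 × 594 / 4.00 = 425 nm.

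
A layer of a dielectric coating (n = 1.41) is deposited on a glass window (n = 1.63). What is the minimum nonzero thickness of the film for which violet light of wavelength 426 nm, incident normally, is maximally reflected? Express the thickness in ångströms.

1511 Å

At the upper boundary (n = 1.0 to n = 1.41) the reflected ray undergoes a half-wave phase shift.
Bottom surface (1.41 → 1.63): reflection off a higher-index medium gives a half-wave phase shift.
The two reflections carry the same phase change, so no net offset.
For bright reflection here: 2 n t = m λ.
Minimum nonzero at m = 1: t = λ / (2 n) = 426 / (2 × 1.41) = 151 nm.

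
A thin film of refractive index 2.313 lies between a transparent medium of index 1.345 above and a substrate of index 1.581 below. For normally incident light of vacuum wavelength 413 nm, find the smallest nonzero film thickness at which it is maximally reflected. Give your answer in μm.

0.0446 μm

Top surface (1.345 → 2.313): reflection off a higher-index medium gives a half-wave phase shift.
At the lower boundary (n = 2.313 to n = 1.581) the reflected ray undergoes no phase shift.
Net: one phase inversion between the two reflected rays.
With one net inversion, constructive interference in reflection requires 2 n t = (m + ½) λ.
Minimum at m = 0: t = λ / (4 n) = 413 / (4 × 2.313) = 44.6 nm.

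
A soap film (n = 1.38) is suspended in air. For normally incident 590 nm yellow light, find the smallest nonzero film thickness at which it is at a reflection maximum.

Top surface (1.0 → 1.38): reflection off a higher-index medium gives a half-wave phase shift.
Bottom surface (1.38 → 1.0): reflection off a lower-index medium gives no phase shift.
Net: one phase inversion between the two reflected rays.
With one net inversion, constructive interference in reflection requires 2 n t = (m + ½) λ.
Minimum at m = 0: t = λ / (4 n) = 590 / (4 × 1.38) = 107 nm.

107 nm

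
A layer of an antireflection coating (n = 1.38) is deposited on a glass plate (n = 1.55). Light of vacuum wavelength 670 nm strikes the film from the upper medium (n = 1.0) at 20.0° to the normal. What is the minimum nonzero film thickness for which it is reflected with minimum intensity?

Ray reflecting at the top interface goes from n = 1.0 toward n = 1.38: a half-wave phase shift.
Ray reflecting at the bottom interface goes from n = 1.38 toward n = 1.55: a half-wave phase shift.
Net: no relative phase inversion (both shifts match).
With no net inversion, destructive interference in reflection requires 2 n t cos θ_r = (m + ½) λ.
Snell's law: 1.0 sin 20.0° = 1.38 sin θ_r → sin θ_r = 0.248, cos θ_r = 0.969.
Minimum at m = 0: t = λ / (4 n cos θ_r) = 670 / (4 × 1.38 × 0.969) = 125 nm.

125 nm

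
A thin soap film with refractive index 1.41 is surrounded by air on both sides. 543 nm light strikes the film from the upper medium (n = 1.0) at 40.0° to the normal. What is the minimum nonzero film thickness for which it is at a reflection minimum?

216 nm

Ray reflecting at the top interface goes from n = 1.0 toward n = 1.41: a half-wave phase shift.
At the lower boundary (n = 1.41 to n = 1.0) the reflected ray undergoes no phase shift.
Exactly one π shift → a net half-wave offset.
For dark reflection here: 2 n t cos θ_r = m λ.
Snell's law: 1.0 sin 40.0° = 1.41 sin θ_r → sin θ_r = 0.456, cos θ_r = 0.890.
Minimum nonzero at m = 1: t = λ / (2 n cos θ_r) = 543 / (2 × 1.41 × 0.890) = 216 nm.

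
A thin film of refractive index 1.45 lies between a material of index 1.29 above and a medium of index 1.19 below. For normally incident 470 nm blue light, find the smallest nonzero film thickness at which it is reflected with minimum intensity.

162 nm

Ray reflecting at the top interface goes from n = 1.29 toward n = 1.45: a half-wave phase shift.
Bottom surface (1.45 → 1.19): reflection off a lower-index medium gives no phase shift.
The two reflections differ by half a wavelength.
For dark reflection here: 2 n t = m λ.
Minimum nonzero at m = 1: t = λ / (2 n) = 470 / (2 × 1.45) = 162 nm.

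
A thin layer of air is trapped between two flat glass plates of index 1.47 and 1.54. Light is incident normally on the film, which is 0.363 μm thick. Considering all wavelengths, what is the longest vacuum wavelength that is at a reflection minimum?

Ray reflecting at the top interface goes from n = 1.47 toward n = 1.0: no phase shift.
Ray reflecting at the bottom interface goes from n = 1.0 toward n = 1.54: a half-wave phase shift.
The two reflections differ by half a wavelength.
With one net inversion, destructive interference in reflection requires 2 n t = m λ.
λ = 2 n t / m. The longest wavelength is m = 1: λ = 2 × 1.0 × 363 / 1.00 = 726 nm.

726 nm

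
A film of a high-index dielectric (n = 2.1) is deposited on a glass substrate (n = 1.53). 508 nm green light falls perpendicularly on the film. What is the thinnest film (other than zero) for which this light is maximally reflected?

60.5 nm

Top surface (1.0 → 2.1): reflection off a higher-index medium gives a half-wave phase shift.
Bottom surface (2.1 → 1.53): reflection off a lower-index medium gives no phase shift.
Exactly one π shift → a net half-wave offset.
So the condition for constructive reflection is 2 n t = (m + ½) λ.
Minimum at m = 0: t = λ / (4 n) = 508 / (4 × 2.1) = 60.5 nm.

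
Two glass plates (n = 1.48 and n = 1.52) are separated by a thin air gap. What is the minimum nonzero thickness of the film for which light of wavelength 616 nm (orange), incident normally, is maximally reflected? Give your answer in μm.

Ray reflecting at the top interface goes from n = 1.48 toward n = 1.0: no phase shift.
At the lower boundary (n = 1.0 to n = 1.52) the reflected ray undergoes a half-wave phase shift.
Exactly one π shift → a net half-wave offset.
So the condition for constructive reflection is 2 n t = (m + ½) λ.
Minimum at m = 0: t = λ / (4 n) = 616 / (4 × 1.0) = 154 nm.

0.154 μm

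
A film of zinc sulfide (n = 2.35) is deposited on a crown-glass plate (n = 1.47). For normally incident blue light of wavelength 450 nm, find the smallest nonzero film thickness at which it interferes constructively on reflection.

At the upper boundary (n = 1.0 to n = 2.35) the reflected ray undergoes a half-wave phase shift.
At the lower boundary (n = 2.35 to n = 1.47) the reflected ray undergoes no phase shift.
Exactly one π shift → a net half-wave offset.
For bright reflection here: 2 n t = (m + ½) λ.
Minimum at m = 0: t = λ / (4 n) = 450 / (4 × 2.35) = 47.9 nm.

47.9 nm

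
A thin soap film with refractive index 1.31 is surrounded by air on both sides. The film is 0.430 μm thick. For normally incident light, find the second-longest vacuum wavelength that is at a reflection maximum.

Top surface (1.0 → 1.31): reflection off a higher-index medium gives a half-wave phase shift.
At the lower boundary (n = 1.31 to n = 1.0) the reflected ray undergoes no phase shift.
Net: one phase inversion between the two reflected rays.
With one net inversion, constructive interference in reflection requires 2 n t = (m + ½) λ.
λ = 2 n t / (m + ½). The second-longest wavelength is m = 1: λ = 2 × 1.31 × 430 / 1.50 = 751 nm.

751 nm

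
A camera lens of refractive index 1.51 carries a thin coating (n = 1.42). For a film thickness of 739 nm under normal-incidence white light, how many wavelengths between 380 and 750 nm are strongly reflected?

3

Ray reflecting at the top interface goes from n = 1.0 toward n = 1.42: a half-wave phase shift.
Ray reflecting at the bottom interface goes from n = 1.42 toward n = 1.51: a half-wave phase shift.
The two reflections carry the same phase change, so no net offset.
So the condition for constructive reflection is 2 n t = m λ.
λ = 2 n t / m = 2099 / m nm.
m=2: 1049 nm (IR); m=3: 700 nm (visible); m=4: 525 nm (visible); m=5: 420 nm (visible); m=6: 350 nm (UV).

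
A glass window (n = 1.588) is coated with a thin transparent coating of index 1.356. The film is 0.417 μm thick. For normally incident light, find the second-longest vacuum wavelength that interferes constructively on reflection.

565 nm

Top surface (1.0 → 1.356): reflection off a higher-index medium gives a half-wave phase shift.
Ray reflecting at the bottom interface goes from n = 1.356 toward n = 1.588: a half-wave phase shift.
The two reflections carry the same phase change, so no net offset.
With no net inversion, constructive interference in reflection requires 2 n t = m λ.
λ = 2 n t / m. The second-longest wavelength is m = 2: λ = 2 × 1.356 × 417 / 2.00 = 565 nm.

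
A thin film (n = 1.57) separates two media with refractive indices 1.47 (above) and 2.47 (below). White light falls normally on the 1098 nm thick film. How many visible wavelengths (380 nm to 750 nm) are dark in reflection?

Ray reflecting at the top interface goes from n = 1.47 toward n = 1.57: a half-wave phase shift.
Ray reflecting at the bottom interface goes from n = 1.57 toward n = 2.47: a half-wave phase shift.
Zero or two π shifts → no net half-wave offset.
So the condition for destructive reflection is 2 n t = (m + ½) λ.
λ = 2 n t / (m + ½) = 3448 / (m + ½) nm.
m=4: 766 nm (IR); m=5: 627 nm (visible); m=6: 530 nm (visible); m=7: 460 nm (visible); m=8: 406 nm (visible); m=9: 363 nm (UV).

4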